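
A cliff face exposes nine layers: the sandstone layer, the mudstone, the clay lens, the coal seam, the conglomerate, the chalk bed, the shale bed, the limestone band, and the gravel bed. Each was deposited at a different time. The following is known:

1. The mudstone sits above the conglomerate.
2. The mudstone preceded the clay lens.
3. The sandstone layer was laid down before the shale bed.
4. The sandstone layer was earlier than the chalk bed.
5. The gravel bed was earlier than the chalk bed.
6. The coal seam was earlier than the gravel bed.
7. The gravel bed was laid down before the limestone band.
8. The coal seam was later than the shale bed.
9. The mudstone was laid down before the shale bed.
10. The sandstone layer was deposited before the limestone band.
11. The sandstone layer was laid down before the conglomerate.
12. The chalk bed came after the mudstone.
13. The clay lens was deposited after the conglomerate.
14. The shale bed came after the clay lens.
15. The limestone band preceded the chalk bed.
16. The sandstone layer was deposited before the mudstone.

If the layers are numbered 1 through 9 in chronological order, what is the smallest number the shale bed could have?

5

The clay lens, the conglomerate, the mudstone, and the sandstone layer must all come before the shale bed — 4 forced predecessors.
Nothing else is forced ahead of the shale bed, so its earliest slot is position 4 + 1 = 5.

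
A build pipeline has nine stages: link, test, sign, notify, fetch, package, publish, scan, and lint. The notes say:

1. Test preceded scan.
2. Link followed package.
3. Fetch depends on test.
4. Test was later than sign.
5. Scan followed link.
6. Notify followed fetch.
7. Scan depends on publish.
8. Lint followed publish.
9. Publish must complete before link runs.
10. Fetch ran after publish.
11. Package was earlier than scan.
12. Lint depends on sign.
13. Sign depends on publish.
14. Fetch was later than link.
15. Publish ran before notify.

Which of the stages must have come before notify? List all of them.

Directly stated before notify: fetch and publish.
Link reaches notify via link → fetch → notify.
Package reaches notify via package → link → fetch → notify.
Sign reaches notify via sign → test → fetch → notify.
Likewise test reaches notify by chaining the stated constraints.

fetch, link, package, publish, sign, test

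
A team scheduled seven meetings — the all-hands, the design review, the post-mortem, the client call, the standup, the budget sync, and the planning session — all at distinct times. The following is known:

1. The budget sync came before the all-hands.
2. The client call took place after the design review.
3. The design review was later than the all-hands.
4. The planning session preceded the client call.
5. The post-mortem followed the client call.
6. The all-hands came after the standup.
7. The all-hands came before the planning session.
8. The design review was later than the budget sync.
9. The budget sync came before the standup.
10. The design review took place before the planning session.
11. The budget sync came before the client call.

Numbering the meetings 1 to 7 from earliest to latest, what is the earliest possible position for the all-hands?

The budget sync and the standup must both come before the all-hands — 2 forced predecessors.
Nothing else is forced ahead of the all-hands, so its earliest slot is position 2 + 1 = 3.

3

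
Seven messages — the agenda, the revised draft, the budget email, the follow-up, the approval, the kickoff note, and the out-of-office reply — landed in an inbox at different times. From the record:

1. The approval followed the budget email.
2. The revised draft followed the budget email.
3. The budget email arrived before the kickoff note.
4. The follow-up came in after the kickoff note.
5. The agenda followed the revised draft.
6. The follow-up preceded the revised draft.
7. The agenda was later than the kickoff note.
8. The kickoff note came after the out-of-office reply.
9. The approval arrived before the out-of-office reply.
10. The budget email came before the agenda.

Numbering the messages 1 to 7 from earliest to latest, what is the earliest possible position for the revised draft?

6

The approval, the budget email, the follow-up, the kickoff note, and the out-of-office reply must all come before the revised draft — 5 forced predecessors.
Nothing else is forced ahead of the revised draft, so its earliest slot is position 5 + 1 = 6.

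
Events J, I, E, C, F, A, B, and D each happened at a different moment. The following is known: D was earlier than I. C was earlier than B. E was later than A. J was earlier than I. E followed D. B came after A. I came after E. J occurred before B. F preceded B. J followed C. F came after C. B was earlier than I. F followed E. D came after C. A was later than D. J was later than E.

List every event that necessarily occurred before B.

A, C, D, E, F, J

Directly stated before B: A, C, F, and J.
D reaches B via D → A → B.
E reaches B via E → J → B.
No chain forces I ahead of B.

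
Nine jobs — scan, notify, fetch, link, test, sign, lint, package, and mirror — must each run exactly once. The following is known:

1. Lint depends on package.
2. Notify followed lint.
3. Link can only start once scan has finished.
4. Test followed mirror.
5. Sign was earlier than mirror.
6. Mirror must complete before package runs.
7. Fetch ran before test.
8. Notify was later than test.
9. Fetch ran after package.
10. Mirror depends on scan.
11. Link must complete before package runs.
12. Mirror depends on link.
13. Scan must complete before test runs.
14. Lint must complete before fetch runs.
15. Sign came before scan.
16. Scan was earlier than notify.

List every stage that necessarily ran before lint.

link, mirror, package, scan, sign

Directly stated before lint: package.
Link reaches lint via link → package → lint.
Mirror reaches lint via mirror → package → lint.
Scan reaches lint via scan → link → package → lint.
Likewise sign reaches lint by chaining the stated constraints.
No chain forces fetch (or any of the others) ahead of lint.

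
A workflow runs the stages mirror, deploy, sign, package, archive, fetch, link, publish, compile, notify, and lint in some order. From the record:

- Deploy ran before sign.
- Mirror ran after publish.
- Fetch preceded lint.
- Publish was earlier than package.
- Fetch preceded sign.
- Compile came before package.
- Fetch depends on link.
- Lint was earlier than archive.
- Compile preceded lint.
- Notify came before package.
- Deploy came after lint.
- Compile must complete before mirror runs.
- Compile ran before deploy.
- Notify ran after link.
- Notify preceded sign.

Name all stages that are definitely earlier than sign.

compile, deploy, fetch, link, lint, notify

Directly stated before sign: deploy, fetch, and notify.
Compile reaches sign via compile → deploy → sign.
Link reaches sign via link → fetch → sign.
Lint reaches sign via lint → deploy → sign.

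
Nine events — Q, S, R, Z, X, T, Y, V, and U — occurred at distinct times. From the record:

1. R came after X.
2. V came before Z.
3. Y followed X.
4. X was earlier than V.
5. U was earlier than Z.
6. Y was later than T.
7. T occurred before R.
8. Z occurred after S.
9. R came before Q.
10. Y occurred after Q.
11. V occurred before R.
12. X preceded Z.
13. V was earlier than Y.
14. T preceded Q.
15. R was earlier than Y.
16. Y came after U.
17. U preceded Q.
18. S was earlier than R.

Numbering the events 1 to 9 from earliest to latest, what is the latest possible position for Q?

8

Q must come before Y — 1 event forced after it.
Everything else can be placed before Q in some valid order, so Q can sit as late as position 9 − 1 = 8.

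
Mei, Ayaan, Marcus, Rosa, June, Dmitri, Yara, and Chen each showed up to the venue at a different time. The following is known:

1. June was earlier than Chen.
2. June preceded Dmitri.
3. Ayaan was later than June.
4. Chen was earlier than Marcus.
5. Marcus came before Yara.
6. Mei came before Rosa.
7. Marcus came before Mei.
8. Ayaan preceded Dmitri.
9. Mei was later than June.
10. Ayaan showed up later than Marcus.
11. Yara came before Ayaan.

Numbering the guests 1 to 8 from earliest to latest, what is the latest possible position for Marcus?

3

Marcus must come before Ayaan, Dmitri, Mei, Rosa, and Yara — 5 guests forced after them.
Everything else can be placed before Marcus in some valid order, so Marcus can sit as late as position 8 − 5 = 3.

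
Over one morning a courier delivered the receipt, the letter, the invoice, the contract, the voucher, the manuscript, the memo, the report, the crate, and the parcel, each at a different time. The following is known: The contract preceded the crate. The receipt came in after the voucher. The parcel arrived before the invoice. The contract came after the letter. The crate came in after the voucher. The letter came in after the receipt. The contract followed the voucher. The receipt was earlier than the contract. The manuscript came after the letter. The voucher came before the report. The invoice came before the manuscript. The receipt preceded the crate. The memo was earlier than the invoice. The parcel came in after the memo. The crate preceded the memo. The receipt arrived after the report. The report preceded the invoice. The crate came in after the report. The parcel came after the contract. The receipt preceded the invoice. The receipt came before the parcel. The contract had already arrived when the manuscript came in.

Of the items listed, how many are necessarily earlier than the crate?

5

Directly stated before the crate: the contract, the receipt, the report, and the voucher.
The letter reaches the crate via the letter → the contract → the crate.
No chain forces the invoice (or any of the others) ahead of the crate.
That's the contract, the letter, the receipt, the report, and the voucher — 5 in all.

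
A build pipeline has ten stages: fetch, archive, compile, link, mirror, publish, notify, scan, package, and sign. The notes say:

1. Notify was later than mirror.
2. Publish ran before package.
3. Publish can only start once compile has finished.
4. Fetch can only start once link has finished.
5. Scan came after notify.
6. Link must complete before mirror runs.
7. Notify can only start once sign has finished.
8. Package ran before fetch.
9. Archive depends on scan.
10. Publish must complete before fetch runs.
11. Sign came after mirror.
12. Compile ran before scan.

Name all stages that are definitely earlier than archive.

Directly stated before archive: scan.
Compile reaches archive via compile → scan → archive.
Link reaches archive via link → mirror → notify → scan → archive.
Mirror reaches archive via mirror → notify → scan → archive.
Likewise notify and sign each reach archive by chaining the stated constraints.

compile, link, mirror, notify, scan, sign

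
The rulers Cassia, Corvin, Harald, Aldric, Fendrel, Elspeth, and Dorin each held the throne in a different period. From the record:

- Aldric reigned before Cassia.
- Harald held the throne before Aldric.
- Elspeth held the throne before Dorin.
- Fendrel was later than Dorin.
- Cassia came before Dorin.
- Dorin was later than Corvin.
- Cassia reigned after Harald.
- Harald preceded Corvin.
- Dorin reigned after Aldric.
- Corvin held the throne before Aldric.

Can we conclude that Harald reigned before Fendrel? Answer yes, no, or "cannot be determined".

Chain the constraints: Harald → Corvin → Dorin → Fendrel. Each link is directly stated, so Harald comes before Fendrel.

yes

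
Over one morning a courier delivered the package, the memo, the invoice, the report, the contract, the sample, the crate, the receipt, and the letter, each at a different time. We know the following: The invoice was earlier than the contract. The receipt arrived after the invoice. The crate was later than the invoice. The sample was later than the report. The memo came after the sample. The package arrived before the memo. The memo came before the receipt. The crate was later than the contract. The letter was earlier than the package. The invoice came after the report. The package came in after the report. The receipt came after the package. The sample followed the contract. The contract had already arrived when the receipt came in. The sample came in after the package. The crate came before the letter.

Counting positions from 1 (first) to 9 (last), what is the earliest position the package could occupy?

The contract, the crate, the invoice, the letter, and the report must all come before the package — 5 forced predecessors.
Nothing else is forced ahead of the package, so its earliest slot is position 5 + 1 = 6.

6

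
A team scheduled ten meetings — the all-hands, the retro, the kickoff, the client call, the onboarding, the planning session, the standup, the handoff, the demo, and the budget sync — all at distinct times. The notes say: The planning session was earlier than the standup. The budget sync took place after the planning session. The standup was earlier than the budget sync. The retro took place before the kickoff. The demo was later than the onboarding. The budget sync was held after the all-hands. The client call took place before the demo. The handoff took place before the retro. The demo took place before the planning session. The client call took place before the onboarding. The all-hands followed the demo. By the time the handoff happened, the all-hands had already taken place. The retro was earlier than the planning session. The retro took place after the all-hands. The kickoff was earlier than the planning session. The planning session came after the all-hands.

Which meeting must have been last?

the budget sync

Every other meeting has a chain of constraints placing it before the budget sync, so the budget sync is last.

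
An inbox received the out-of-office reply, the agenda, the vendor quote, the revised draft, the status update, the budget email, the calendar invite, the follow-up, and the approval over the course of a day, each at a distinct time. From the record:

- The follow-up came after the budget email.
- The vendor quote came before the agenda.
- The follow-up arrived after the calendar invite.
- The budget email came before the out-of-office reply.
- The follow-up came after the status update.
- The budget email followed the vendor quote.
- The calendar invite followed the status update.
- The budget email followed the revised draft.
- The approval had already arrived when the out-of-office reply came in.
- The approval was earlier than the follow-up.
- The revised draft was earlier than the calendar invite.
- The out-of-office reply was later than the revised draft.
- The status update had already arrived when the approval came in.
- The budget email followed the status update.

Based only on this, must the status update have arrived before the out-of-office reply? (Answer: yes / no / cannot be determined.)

Chain the constraints: the status update → the budget email → the out-of-office reply. Each link is directly stated, so the status update comes before the out-of-office reply.

yes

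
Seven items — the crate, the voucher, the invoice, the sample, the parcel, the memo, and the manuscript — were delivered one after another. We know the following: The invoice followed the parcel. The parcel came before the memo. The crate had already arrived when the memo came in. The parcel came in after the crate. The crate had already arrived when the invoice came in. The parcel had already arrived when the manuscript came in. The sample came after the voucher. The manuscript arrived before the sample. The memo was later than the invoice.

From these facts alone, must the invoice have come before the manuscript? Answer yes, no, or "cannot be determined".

No chain of stated constraints runs from the invoice to the manuscript, and none runs from the manuscript to the invoice either.
So the relative order of the invoice and the manuscript is not fixed by the given facts.

cannot be determined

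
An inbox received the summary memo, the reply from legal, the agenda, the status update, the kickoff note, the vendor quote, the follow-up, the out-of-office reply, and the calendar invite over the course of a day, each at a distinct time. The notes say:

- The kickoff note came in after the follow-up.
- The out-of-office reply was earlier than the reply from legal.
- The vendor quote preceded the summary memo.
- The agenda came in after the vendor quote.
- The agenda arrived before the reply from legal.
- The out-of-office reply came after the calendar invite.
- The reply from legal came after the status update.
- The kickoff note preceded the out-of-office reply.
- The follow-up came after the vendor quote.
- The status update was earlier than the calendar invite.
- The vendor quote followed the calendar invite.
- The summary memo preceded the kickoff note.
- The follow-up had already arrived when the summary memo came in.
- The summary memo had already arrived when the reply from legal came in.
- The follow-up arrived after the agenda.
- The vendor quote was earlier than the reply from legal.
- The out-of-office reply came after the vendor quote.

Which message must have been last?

the reply from legal

Every other message has a chain of constraints placing it before the reply from legal, so the reply from legal is last.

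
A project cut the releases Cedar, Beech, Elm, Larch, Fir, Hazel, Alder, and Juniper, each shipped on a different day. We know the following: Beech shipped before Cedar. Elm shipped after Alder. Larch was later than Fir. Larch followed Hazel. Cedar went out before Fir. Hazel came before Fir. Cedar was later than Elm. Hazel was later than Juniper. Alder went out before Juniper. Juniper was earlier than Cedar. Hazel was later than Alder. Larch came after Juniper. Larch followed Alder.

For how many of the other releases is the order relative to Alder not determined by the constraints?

1

Forced after Alder: Cedar, Elm, Fir, Hazel, Juniper, and Larch.
That leaves Beech with no forced order relative to Alder — 1.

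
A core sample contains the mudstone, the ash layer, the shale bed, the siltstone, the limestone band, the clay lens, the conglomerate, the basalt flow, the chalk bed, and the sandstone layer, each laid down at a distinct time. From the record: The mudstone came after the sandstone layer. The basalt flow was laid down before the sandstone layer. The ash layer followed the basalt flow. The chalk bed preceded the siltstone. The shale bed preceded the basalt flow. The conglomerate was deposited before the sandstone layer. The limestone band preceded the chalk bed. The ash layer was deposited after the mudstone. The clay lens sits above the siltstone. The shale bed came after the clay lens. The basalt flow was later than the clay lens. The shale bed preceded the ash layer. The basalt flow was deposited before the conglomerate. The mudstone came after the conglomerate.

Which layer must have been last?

the ash layer

Every other layer has a chain of constraints placing it before the ash layer, so the ash layer is last.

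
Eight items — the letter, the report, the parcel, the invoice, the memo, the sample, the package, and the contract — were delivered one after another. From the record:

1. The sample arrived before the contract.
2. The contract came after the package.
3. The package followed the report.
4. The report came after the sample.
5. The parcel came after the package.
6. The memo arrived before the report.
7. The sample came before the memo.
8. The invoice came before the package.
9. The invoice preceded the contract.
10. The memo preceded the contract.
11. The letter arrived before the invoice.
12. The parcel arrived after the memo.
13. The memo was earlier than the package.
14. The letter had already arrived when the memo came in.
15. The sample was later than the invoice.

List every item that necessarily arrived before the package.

Directly stated before the package: the invoice, the memo, and the report.
The letter reaches the package via the letter → the invoice → the package.
The sample reaches the package via the sample → the memo → the package.

the invoice, the letter, the memo, the report, the sample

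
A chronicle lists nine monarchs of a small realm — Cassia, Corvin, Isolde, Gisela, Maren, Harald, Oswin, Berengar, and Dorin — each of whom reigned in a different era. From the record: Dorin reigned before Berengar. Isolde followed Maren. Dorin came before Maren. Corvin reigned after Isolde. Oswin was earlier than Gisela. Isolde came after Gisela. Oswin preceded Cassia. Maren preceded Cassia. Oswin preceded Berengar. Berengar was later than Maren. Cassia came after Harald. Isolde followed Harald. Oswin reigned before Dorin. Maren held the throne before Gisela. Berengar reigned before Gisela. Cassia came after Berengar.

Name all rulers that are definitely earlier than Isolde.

Berengar, Dorin, Gisela, Harald, Maren, Oswin

Directly stated before Isolde: Gisela, Harald, and Maren.
Berengar reaches Isolde via Berengar → Gisela → Isolde.
Dorin reaches Isolde via Dorin → Maren → Isolde.
Oswin reaches Isolde via Oswin → Gisela → Isolde.
No chain forces Corvin (or any of the others) ahead of Isolde.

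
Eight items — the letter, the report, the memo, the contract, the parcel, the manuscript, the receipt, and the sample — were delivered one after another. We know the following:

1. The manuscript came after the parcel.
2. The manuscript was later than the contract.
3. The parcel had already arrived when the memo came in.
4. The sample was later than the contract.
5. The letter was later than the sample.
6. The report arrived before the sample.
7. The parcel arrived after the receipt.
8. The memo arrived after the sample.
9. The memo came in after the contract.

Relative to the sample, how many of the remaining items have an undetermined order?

Forced before the sample: the contract and the report; forced after the sample: the letter and the memo.
That leaves the manuscript, the parcel, and the receipt with no forced order relative to the sample — 3.

3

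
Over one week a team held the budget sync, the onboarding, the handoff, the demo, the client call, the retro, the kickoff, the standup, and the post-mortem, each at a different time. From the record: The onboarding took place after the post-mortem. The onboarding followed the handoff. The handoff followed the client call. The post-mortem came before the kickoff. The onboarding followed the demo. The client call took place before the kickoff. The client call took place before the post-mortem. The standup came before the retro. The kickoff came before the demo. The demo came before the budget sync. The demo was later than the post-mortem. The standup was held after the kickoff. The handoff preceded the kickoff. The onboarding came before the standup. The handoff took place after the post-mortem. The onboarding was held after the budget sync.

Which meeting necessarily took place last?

Every other meeting has a chain of constraints placing it before the retro, so the retro is last.

the retro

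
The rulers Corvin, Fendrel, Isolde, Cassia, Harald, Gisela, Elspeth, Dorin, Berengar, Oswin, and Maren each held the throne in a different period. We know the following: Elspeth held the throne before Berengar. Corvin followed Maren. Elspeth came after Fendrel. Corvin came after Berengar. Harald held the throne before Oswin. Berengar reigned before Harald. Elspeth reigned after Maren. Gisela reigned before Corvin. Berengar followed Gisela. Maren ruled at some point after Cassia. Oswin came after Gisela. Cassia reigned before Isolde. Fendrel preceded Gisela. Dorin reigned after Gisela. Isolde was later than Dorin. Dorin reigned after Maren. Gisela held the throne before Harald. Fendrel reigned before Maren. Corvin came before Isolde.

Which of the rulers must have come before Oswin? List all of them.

Directly stated before Oswin: Gisela and Harald.
Berengar reaches Oswin via Berengar → Harald → Oswin.
Cassia reaches Oswin via Cassia → Maren → Elspeth → Berengar → Harald → Oswin.
Elspeth reaches Oswin via Elspeth → Berengar → Harald → Oswin.
Likewise Fendrel and Maren each reach Oswin by chaining the stated constraints.

Berengar, Cassia, Elspeth, Fendrel, Gisela, Harald, Maren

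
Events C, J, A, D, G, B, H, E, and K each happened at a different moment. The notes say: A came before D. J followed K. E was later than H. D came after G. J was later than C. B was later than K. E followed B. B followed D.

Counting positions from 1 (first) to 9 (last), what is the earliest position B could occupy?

5

A, D, G, and K must all come before B — 4 forced predecessors.
Nothing else is forced ahead of B, so its earliest slot is position 4 + 1 = 5.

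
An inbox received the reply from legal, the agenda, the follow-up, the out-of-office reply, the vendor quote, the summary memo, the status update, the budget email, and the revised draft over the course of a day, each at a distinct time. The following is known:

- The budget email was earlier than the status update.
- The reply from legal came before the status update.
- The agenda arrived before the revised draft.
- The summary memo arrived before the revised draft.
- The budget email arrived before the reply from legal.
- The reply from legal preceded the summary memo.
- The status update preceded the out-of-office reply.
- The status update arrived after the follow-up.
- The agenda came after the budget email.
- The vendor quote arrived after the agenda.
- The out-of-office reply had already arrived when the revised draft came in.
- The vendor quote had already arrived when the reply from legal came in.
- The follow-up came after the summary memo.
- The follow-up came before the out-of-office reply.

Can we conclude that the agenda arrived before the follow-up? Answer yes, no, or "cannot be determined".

yes

Chain the constraints: the agenda → the vendor quote → the reply from legal → the summary memo → the follow-up. Each link is directly stated, so the agenda comes before the follow-up.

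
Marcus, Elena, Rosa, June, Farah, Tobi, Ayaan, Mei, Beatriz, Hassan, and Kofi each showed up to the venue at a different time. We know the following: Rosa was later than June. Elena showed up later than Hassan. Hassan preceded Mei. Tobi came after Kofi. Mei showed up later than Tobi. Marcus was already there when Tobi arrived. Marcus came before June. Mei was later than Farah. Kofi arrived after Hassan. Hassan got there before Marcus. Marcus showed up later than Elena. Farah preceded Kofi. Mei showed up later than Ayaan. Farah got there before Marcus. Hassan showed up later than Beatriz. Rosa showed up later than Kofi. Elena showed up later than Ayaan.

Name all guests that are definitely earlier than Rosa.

Directly stated before Rosa: June and Kofi.
Ayaan reaches Rosa via Ayaan → Elena → Marcus → June → Rosa.
Beatriz reaches Rosa via Beatriz → Hassan → Kofi → Rosa.
Elena reaches Rosa via Elena → Marcus → June → Rosa.
Likewise Farah, Hassan, and Marcus each reach Rosa by chaining the stated constraints.
No chain forces Mei (or any of the others) ahead of Rosa.

Ayaan, Beatriz, Elena, Farah, Hassan, June, Kofi, Marcus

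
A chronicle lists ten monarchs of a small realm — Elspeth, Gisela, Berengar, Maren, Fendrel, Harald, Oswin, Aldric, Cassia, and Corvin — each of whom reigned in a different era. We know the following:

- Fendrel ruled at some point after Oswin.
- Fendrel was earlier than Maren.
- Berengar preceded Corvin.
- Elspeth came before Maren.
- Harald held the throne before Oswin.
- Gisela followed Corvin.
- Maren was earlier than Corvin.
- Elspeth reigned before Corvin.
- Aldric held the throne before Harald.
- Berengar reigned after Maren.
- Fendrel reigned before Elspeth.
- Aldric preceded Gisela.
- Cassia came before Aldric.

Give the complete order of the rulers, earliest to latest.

The constraints fix every adjacent pair, so only one ordering works:
Cassia → Aldric → Harald → Oswin → Fendrel → Elspeth → Maren → Berengar → Corvin → Gisela.

Cassia, Aldric, Harald, Oswin, Fendrel, Elspeth, Maren, Berengar, Corvin, Gisela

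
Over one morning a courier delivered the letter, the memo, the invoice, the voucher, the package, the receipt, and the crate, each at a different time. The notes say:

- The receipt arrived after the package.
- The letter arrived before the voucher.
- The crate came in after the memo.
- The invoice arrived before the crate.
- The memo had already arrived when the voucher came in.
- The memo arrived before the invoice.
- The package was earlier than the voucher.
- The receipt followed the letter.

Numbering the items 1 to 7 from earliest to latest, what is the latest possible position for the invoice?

6

The invoice must come before the crate — 1 item forced after it.
Everything else can be placed before the invoice in some valid order, so the invoice can sit as late as position 7 − 1 = 6.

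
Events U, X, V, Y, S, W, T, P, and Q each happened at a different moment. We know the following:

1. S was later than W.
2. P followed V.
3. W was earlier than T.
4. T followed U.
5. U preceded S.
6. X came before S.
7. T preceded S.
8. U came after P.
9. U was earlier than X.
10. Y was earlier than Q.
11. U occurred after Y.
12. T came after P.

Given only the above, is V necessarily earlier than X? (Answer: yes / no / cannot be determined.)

Chain the constraints: V → P → U → X. Each link is directly stated, so V comes before X.

yes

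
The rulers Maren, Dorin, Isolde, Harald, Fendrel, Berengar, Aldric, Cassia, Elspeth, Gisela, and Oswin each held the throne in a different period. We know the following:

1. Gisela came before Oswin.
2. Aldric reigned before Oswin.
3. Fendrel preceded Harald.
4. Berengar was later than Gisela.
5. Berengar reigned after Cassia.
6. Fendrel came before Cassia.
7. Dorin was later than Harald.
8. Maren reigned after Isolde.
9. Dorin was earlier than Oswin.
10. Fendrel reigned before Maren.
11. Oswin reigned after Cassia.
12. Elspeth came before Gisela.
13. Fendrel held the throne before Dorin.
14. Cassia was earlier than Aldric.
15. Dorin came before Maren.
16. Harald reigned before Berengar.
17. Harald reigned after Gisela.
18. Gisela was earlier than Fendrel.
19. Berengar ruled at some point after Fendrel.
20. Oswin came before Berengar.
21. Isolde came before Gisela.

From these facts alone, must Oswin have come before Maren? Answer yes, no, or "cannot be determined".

No chain of stated constraints runs from Oswin to Maren, and none runs from Maren to Oswin either.
So the relative order of Oswin and Maren is not fixed by the given facts.

cannot be determined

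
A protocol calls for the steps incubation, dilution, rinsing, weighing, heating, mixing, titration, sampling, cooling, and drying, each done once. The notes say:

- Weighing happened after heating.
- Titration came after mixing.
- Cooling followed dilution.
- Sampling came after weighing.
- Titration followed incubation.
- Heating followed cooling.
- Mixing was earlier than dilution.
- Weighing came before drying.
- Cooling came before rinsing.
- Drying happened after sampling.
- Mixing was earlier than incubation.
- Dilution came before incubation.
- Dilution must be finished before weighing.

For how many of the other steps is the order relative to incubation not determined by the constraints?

Forced before incubation: dilution and mixing; forced after incubation: titration.
That leaves cooling, drying, heating, rinsing, sampling, and weighing with no forced order relative to incubation — 6.

6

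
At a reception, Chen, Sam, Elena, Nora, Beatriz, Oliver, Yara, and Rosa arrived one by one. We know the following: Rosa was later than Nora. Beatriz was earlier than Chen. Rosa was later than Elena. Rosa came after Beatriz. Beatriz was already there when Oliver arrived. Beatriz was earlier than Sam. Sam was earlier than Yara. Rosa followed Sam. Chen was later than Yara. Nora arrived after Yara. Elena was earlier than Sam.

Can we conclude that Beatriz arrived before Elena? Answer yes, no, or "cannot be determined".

cannot be determined

No chain of stated constraints runs from Beatriz to Elena, and none runs from Elena to Beatriz either.
So the relative order of Beatriz and Elena is not fixed by the given facts.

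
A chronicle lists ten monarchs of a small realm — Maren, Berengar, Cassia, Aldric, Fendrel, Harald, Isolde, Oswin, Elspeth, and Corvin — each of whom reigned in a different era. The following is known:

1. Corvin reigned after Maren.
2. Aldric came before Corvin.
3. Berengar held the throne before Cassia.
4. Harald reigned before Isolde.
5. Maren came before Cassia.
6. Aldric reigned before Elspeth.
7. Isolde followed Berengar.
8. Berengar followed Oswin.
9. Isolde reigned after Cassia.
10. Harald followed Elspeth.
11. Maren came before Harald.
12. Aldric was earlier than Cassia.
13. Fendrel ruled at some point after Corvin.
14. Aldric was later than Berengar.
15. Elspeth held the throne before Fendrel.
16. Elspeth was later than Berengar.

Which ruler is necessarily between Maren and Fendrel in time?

Tracing the constraints gives Maren → Corvin → Fendrel, so Corvin sits after Maren and before Fendrel.
No other ruler is forced both after Maren and before Fendrel.

Corvin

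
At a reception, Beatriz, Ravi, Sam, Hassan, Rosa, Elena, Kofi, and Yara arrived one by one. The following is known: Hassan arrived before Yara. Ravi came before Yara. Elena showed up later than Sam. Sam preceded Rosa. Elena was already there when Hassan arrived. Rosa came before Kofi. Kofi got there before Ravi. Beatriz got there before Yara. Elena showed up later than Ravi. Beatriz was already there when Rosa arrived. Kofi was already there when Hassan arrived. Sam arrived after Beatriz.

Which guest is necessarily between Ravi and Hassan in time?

Tracing the constraints gives Ravi → Elena → Hassan, so Elena sits after Ravi and before Hassan.
No other guest is forced both after Ravi and before Hassan.

Elena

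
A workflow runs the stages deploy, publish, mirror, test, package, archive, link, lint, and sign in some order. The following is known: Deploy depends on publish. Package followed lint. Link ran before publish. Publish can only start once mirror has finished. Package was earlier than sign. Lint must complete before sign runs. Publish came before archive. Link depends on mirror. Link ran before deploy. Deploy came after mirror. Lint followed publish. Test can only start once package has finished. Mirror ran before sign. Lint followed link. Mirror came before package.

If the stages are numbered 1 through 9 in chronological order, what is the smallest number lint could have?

Link, mirror, and publish must all come before lint — 3 forced predecessors.
Nothing else is forced ahead of lint, so its earliest slot is position 3 + 1 = 4.

4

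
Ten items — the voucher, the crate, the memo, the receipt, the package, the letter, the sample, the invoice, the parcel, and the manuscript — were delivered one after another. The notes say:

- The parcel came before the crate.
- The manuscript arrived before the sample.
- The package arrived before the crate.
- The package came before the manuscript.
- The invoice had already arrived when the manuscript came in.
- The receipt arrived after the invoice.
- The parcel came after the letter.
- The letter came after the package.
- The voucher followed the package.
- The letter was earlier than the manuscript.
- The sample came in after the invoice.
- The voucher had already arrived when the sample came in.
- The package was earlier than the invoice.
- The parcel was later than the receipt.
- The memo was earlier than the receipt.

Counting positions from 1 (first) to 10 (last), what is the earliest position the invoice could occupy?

The package must come before the invoice — 1 forced predecessor.
Nothing else is forced ahead of the invoice, so its earliest slot is position 1 + 1 = 2.

2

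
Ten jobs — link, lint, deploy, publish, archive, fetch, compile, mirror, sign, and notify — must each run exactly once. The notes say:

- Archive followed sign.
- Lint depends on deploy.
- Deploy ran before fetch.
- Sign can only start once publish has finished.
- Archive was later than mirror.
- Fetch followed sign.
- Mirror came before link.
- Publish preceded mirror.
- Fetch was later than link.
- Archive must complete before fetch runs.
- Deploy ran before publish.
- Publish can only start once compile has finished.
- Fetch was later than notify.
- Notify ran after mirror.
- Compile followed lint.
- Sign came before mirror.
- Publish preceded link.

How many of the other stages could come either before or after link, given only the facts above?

Forced before link: compile, deploy, lint, mirror, publish, and sign; forced after link: fetch.
That leaves archive and notify with no forced order relative to link — 2.

2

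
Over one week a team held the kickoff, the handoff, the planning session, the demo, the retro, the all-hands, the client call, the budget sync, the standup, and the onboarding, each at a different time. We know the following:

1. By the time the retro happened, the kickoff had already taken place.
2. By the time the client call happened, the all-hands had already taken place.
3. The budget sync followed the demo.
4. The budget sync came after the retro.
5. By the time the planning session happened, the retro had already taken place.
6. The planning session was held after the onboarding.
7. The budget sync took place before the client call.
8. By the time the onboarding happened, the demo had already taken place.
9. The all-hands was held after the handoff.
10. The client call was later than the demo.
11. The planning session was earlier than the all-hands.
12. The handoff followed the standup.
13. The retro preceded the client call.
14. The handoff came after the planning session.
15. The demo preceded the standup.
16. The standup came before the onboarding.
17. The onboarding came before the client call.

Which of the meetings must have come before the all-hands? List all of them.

Directly stated before the all-hands: the handoff and the planning session.
The demo reaches the all-hands via the demo → the onboarding → the planning session → the all-hands.
The kickoff reaches the all-hands via the kickoff → the retro → the planning session → the all-hands.
The onboarding reaches the all-hands via the onboarding → the planning session → the all-hands.
Likewise the retro and the standup each reach the all-hands by chaining the stated constraints.

the demo, the handoff, the kickoff, the onboarding, the planning session, the retro, the standup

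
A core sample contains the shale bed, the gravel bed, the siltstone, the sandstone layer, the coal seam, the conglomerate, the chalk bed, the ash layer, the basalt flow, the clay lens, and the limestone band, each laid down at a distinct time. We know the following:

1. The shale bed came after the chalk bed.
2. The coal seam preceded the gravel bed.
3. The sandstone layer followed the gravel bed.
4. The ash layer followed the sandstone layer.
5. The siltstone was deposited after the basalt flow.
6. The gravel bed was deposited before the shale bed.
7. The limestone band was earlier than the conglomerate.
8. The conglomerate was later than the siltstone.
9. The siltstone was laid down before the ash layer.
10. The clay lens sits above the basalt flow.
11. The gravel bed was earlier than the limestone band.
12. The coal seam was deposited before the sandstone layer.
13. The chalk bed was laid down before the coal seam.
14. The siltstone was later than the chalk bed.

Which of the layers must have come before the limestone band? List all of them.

the chalk bed, the coal seam, the gravel bed

Directly stated before the limestone band: the gravel bed.
The chalk bed reaches the limestone band via the chalk bed → the coal seam → the gravel bed → the limestone band.
The coal seam reaches the limestone band via the coal seam → the gravel bed → the limestone band.
No chain forces the basalt flow (or any of the others) ahead of the limestone band.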